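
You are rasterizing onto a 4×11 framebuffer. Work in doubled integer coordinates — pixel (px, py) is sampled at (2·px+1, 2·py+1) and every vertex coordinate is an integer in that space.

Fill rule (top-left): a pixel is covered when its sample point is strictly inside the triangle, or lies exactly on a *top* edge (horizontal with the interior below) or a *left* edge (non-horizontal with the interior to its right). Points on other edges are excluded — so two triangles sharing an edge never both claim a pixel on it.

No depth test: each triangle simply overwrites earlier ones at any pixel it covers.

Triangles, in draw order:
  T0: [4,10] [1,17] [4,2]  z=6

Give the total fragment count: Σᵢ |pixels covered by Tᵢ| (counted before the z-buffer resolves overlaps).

T0:
  2·area = 24
  edge (4, 10)→(1, 17): d=(-3,7) right/bottom  bias=-1
  edge (1, 17)→(4, 2): d=(3,-15) top-left  bias=+0
  edge (4, 2)→(4, 10): d=(0,8) right/bottom  bias=-1
    (3,1)@(7, 3): e=[0,48,-24] → .  [on edge]
    (1,3)@(3, 7): e=[16,0,8] → X  [on edge]
    (2,3)@(5, 7): e=[2,30,-8] → .
    (1,4)@(3, 9): e=[10,6,8] → X
    (2,4)@(5, 9): e=[-4,36,-8] → .
    (1,5)@(3, 11): e=[4,12,8] → X
    (2,5)@(5, 11): e=[-10,42,-8] → .
    (1,6)@(3, 13): e=[-2,18,8] → .
    (0,8)@(1, 17): e=[0,0,24] → .  [on edge]
  covered (3 px):
    . . . .
    . . . .
    . . . .
    . X . .
    . X . .
    . X . .
    . . . .
    . . . .
    . . . .
    . . . .
    . . . .

Answer: 3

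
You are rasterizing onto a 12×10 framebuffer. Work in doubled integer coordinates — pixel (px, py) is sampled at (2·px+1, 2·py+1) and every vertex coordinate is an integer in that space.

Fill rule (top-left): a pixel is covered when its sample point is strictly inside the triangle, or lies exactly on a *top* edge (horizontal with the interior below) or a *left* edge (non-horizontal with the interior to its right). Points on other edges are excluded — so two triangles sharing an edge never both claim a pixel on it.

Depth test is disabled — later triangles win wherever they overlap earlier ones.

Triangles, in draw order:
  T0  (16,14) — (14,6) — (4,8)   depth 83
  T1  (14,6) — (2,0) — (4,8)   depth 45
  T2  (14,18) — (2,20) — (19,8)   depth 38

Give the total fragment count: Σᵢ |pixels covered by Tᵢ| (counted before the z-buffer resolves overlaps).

T0:
  2·area = 84  (B↔C swapped to make it positive)
  edge (16, 14)→(4, 8): d=(-12,-6) top-left  bias=+0
  edge (4, 8)→(14, 6): d=(10,-2) top-left  bias=+0
  edge (14, 6)→(16, 14): d=(2,8) right/bottom  bias=-1
    (9,2)@(19, 5): e=[126,0,-42] → ·  [on edge]
    (4,3)@(9, 7): e=[42,0,42] → █  [on edge]
    (5,3)@(11, 7): e=[54,4,26] → █
    (6,3)@(13, 7): e=[66,8,10] → █
    (7,3)@(15, 7): e=[78,12,-6] → ·
    (3,4)@(7, 9): e=[6,16,62] → █
    (7,4)@(15, 9): e=[54,32,-2] → ·
    (3,5)@(7, 11): e=[-18,36,66] → ·
    (4,5)@(9, 11): e=[-6,40,50] → ·
    (5,5)@(11, 11): e=[6,44,34] → █
    (7,5)@(15, 11): e=[30,52,2] → █
    (8,5)@(17, 11): e=[42,56,-14] → ·
  covered (11 px):
    · · · · · · · · · · · ·
    · · · · · · · · · · · ·
    · · · · · · · · · · · ·
    · · · · █ █ █ · · · · ·
    · · · █ █ █ █ · · · · ·
    · · · · · █ █ █ · · · ·
    · · · · · · · █ · · · ·
    · · · · · · · · · · · ·
    · · · · · · · · · · · ·
    · · · · · · · · · · · ·
T1:
  2·area = 84  (B↔C swapped to make it positive)
  edge (14, 6)→(4, 8): d=(-10,2) right/bottom  bias=-1
  edge (4, 8)→(2, 0): d=(-2,-8) top-left  bias=+0
  edge (2, 0)→(14, 6): d=(12,6) right/bottom  bias=-1
    (1,0)@(3, 1): e=[72,6,6] → █
    (2,0)@(5, 1): e=[68,22,-6] → ·
    (1,1)@(3, 3): e=[52,2,30] → █
    (2,1)@(5, 3): e=[48,18,18] → █
    (3,1)@(7, 3): e=[44,34,6] → █
    (4,1)@(9, 3): e=[40,50,-6] → ·
    (1,2)@(3, 5): e=[32,-2,54] → ·
    (2,2)@(5, 5): e=[28,14,42] → █
    (4,2)@(9, 5): e=[20,46,18] → █
    (5,2)@(11, 5): e=[16,62,6] → █
    (6,2)@(13, 5): e=[12,78,-6] → ·
    (9,2)@(19, 5): e=[0,126,-42] → ·  [on edge]
    (4,3)@(9, 7): e=[0,42,42] → ·  [on edge]
  covered (10 px):
    · █ · · · · · · · · · ·
    · █ █ █ · · · · · · · ·
    · · █ █ █ █ · · · · · ·
    · · █ █ · · · · · · · ·
    · · · · · · · · · · · ·
    · · · · · · · · · · · ·
    · · · · · · · · · · · ·
    · · · · · · · · · · · ·
    · · · · · · · · · · · ·
    · · · · · · · · · · · ·
T2:
  2·area = 110
  edge (14, 18)→(2, 20): d=(-12,2) right/bottom  bias=-1
  edge (2, 20)→(19, 8): d=(17,-12) top-left  bias=+0
  edge (19, 8)→(14, 18): d=(-5,10) right/bottom  bias=-1
    (7,5)@(15, 11): e=[82,3,25] → █
    (8,5)@(17, 11): e=[78,27,5] → █
    (9,5)@(19, 11): e=[74,51,-15] → ·
    (6,6)@(13, 13): e=[62,13,35] → █
    (8,6)@(17, 13): e=[54,61,-5] → ·
    (5,7)@(11, 15): e=[42,23,45] → █
    (8,7)@(17, 15): e=[30,95,-15] → ·
    (3,8)@(7, 17): e=[26,9,75] → █
    (4,8)@(9, 17): e=[22,33,55] → █
    (7,8)@(15, 17): e=[10,105,-5] → ·
    (2,9)@(5, 19): e=[6,19,85] → █
    (4,9)@(9, 19): e=[-2,67,45] → ·
  covered (13 px):
    · · · · · · · · · · · ·
    · · · · · · · · · · · ·
    · · · · · · · · · · · ·
    · · · · · · · · · · · ·
    · · · · · · · · · · · ·
    · · · · · · · █ █ · · ·
    · · · · · · █ █ · · · ·
    · · · · · █ █ █ · · · ·
    · · · █ █ █ █ · · · · ·
    · · █ █ · · · · · · · ·

Answer: 34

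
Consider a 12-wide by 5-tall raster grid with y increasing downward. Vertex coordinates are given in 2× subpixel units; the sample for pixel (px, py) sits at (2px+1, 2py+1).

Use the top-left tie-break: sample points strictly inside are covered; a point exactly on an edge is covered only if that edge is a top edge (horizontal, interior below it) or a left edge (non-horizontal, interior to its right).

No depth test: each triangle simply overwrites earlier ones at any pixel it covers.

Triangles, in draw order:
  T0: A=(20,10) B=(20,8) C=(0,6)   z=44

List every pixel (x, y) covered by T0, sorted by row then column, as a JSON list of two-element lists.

T0:
  2·area = 40  (B↔C swapped to make it positive)
  edge (20, 10)→(0, 6): d=(-20,-4) top-left  bias=+0
  edge (0, 6)→(20, 8): d=(20,2) right/bottom  bias=-1
  edge (20, 8)→(20, 10): d=(0,2) right/bottom  bias=-1
    (2,3)@(5, 7): e=[0,10,30] → █  [on edge]
    (3,3)@(7, 7): e=[8,6,26] → █
    (4,3)@(9, 7): e=[16,2,22] → █
    (5,3)@(11, 7): e=[24,-2,18] → ·
    (2,4)@(5, 9): e=[-40,50,30] → ·
    (3,4)@(7, 9): e=[-32,46,26] → ·
    (4,4)@(9, 9): e=[-24,42,22] → ·
    (7,4)@(15, 9): e=[0,30,10] → █  [on edge]
    (8,4)@(17, 9): e=[8,26,6] → █
    (9,4)@(19, 9): e=[16,22,2] → █
    (10,4)@(21, 9): e=[24,18,-2] → ·
  covered (6 px):
    · · · · · · · · · · · ·
    · · · · · · · · · · · ·
    · · · · · · · · · · · ·
    · · █ █ █ · · · · · · ·
    · · · · · · · █ █ █ · ·

Answer: [[2,3],[3,3],[4,3],[7,4],[8,4],[9,4]]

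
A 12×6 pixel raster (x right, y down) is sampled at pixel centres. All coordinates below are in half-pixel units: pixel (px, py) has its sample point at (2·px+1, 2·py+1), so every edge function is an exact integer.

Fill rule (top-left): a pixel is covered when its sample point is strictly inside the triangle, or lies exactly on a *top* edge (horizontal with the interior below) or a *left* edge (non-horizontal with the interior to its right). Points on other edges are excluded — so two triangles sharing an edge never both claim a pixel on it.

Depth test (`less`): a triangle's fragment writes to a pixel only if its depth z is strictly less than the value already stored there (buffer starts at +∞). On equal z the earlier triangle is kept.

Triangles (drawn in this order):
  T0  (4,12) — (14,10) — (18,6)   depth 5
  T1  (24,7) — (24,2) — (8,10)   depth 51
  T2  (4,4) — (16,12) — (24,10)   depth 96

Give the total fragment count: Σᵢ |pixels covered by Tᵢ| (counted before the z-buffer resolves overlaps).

T0:
  2·area = 32  (B↔C swapped to make it positive)
  edge (4, 12)→(18, 6): d=(14,-6) top-left  bias=+0
  edge (18, 6)→(14, 10): d=(-4,4) right/bottom  bias=-1
  edge (14, 10)→(4, 12): d=(-10,2) right/bottom  bias=-1
    (11,0)@(23, 1): e=[-40,0,72] → ·  [on edge]
    (10,1)@(21, 3): e=[-24,0,56] → ·  [on edge]
    (9,2)@(19, 5): e=[-8,0,40] → ·  [on edge]
    (8,3)@(17, 7): e=[8,0,24] → ·  [on edge]
    (5,4)@(11, 9): e=[0,16,16] → █  [on edge]
    (6,4)@(13, 9): e=[12,8,12] → █
    (7,4)@(15, 9): e=[24,0,8] → ·  [on edge]
    (9,4)@(19, 9): e=[48,-16,0] → ·  [on edge]
    (3,5)@(7, 11): e=[4,24,4] → █
    (4,5)@(9, 11): e=[16,16,0] → ·  [on edge]
    (5,5)@(11, 11): e=[28,8,-4] → ·
    (6,5)@(13, 11): e=[40,0,-8] → ·  [on edge]
  covered (3 px):
    · · · · · · · · · · · ·
    · · · · · · · · · · · ·
    · · · · · · · · · · · ·
    · · · · · · · · · · · ·
    · · · · · █ █ · · · · ·
    · · · █ · · · · · · · ·
T1:
  2·area = 80  (B↔C swapped to make it positive)
  edge (24, 7)→(8, 10): d=(-16,3) right/bottom  bias=-1
  edge (8, 10)→(24, 2): d=(16,-8) top-left  bias=+0
  edge (24, 2)→(24, 7): d=(0,5) right/bottom  bias=-1
    (11,1)@(23, 3): e=[67,8,5] → █
    (9,2)@(19, 5): e=[47,8,25] → █
    (10,2)@(21, 5): e=[41,24,15] → █
    (7,3)@(15, 7): e=[27,8,45] → █
    (8,3)@(17, 7): e=[21,24,35] → █
    (5,4)@(11, 9): e=[7,8,65] → █
    (6,4)@(13, 9): e=[1,24,55] → █
    (7,4)@(15, 9): e=[-5,40,45] → ·
    (8,4)@(17, 9): e=[-11,56,35] → ·
    (9,4)@(19, 9): e=[-17,72,25] → ·
    (10,4)@(21, 9): e=[-23,88,15] → ·
    (11,4)@(23, 9): e=[-29,104,5] → ·
  covered (11 px):
    · · · · · · · · · · · ·
    · · · · · · · · · · · █
    · · · · · · · · · █ █ █
    · · · · · · · █ █ █ █ █
    · · · · · █ █ · · · · ·
    · · · · · · · · · · · ·
T2:
  2·area = 88  (B↔C swapped to make it positive)
  edge (4, 4)→(24, 10): d=(20,6) right/bottom  bias=-1
  edge (24, 10)→(16, 12): d=(-8,2) right/bottom  bias=-1
  edge (16, 12)→(4, 4): d=(-12,-8) top-left  bias=+0
    (3,2)@(7, 5): e=[2,74,12] → █
    (4,2)@(9, 5): e=[-10,70,28] → ·
    (3,3)@(7, 7): e=[42,58,-12] → ·
    (4,3)@(9, 7): e=[30,54,4] → █
    (5,3)@(11, 7): e=[18,50,20] → █
    (6,3)@(13, 7): e=[6,46,36] → █
    (7,3)@(15, 7): e=[-6,42,52] → ·
    (4,4)@(9, 9): e=[70,38,-20] → ·
    (5,4)@(11, 9): e=[58,34,-4] → ·
    (6,4)@(13, 9): e=[46,30,12] → █
    (7,4)@(15, 9): e=[34,26,28] → █
    (8,4)@(17, 9): e=[22,22,44] → █
  covered (11 px):
    · · · · · · · · · · · ·
    · · · · · · · · · · · ·
    · · · █ · · · · · · · ·
    · · · · █ █ █ · · · · ·
    · · · · · · █ █ █ █ · ·
    · · · · · · · █ █ █ · ·

Answer: 25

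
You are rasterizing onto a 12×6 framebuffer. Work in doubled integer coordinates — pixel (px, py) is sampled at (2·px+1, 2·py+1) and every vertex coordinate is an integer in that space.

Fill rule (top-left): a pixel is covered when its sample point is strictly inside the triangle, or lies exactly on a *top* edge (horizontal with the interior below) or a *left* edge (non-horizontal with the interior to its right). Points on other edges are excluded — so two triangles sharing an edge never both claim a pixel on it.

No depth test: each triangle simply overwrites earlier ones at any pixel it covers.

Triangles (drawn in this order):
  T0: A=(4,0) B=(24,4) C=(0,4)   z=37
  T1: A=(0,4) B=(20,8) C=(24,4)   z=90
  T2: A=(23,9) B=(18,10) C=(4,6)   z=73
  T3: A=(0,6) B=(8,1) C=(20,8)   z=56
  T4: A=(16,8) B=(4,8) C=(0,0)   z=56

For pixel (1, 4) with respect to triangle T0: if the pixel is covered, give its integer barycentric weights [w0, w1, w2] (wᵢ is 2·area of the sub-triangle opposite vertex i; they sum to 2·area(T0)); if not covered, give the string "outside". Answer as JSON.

T0:
  2·area = 96
  edge (4, 0)→(24, 4): d=(20,4) right/bottom  bias=-1
  edge (24, 4)→(0, 4): d=(-24,0) right/bottom  bias=-1
  edge (0, 4)→(4, 0): d=(4,-4) top-left  bias=+0
    (1,0)@(3, 1): e=[24,72,0] → █  [on edge]
    (2,0)@(5, 1): e=[16,72,8] → █
    (3,0)@(7, 1): e=[8,72,16] → █
    (4,0)@(9, 1): e=[0,72,24] → ·  [on edge]
    (0,1)@(1, 3): e=[72,24,0] → █  [on edge]
    (4,1)@(9, 3): e=[40,24,32] → █
    (5,1)@(11, 3): e=[32,24,40] → █
    (6,1)@(13, 3): e=[24,24,48] → █
    (7,1)@(15, 3): e=[16,24,56] → █
    (8,1)@(17, 3): e=[8,24,64] → █
    (9,1)@(19, 3): e=[0,24,72] → ·  [on edge]
    (0,2)@(1, 5): e=[112,-24,8] → ·
  covered (12 px):
    · █ █ █ · · · · · · · ·
    █ █ █ █ █ █ █ █ █ · · ·
    · · · · · · · · · · · ·
    · · · · · · · · · · · ·
    · · · · · · · · · · · ·
    · · · · · · · · · · · ·
T1:
  2·area = 96  (B↔C swapped to make it positive)
  edge (0, 4)→(24, 4): d=(24,0) top-left  bias=+0
  edge (24, 4)→(20, 8): d=(-4,4) right/bottom  bias=-1
  edge (20, 8)→(0, 4): d=(-20,-4) top-left  bias=+0
    (2,2)@(5, 5): e=[24,72,0] → █  [on edge]
    (3,2)@(7, 5): e=[24,64,8] → █
    (4,2)@(9, 5): e=[24,56,16] → █
    (5,2)@(11, 5): e=[24,48,24] → █
    (6,2)@(13, 5): e=[24,40,32] → █
    (7,2)@(15, 5): e=[24,32,40] → █
    (8,2)@(17, 5): e=[24,24,48] → █
    (9,2)@(19, 5): e=[24,16,56] → █
    (10,2)@(21, 5): e=[24,8,64] → █
    (11,2)@(23, 5): e=[24,0,72] → ·  [on edge]
    (2,3)@(5, 7): e=[72,64,-40] → ·
    (3,3)@(7, 7): e=[72,56,-32] → ·
    (7,3)@(15, 7): e=[72,24,0] → █  [on edge]
    (10,3)@(21, 7): e=[72,0,24] → ·  [on edge]
    (9,4)@(19, 9): e=[120,0,-24] → ·  [on edge]
    (8,5)@(17, 11): e=[168,0,-72] → ·  [on edge]
  covered (12 px):
    · · · · · · · · · · · ·
    · · · · · · · · · · · ·
    · · █ █ █ █ █ █ █ █ █ ·
    · · · · · · · █ █ █ · ·
    · · · · · · · · · · · ·
    · · · · · · · · · · · ·
T2:
  2·area = 34
  edge (23, 9)→(18, 10): d=(-5,1) right/bottom  bias=-1
  edge (18, 10)→(4, 6): d=(-14,-4) top-left  bias=+0
  edge (4, 6)→(23, 9): d=(19,3) right/bottom  bias=-1
    (4,3)@(9, 7): e=[24,6,4] → █
    (5,3)@(11, 7): e=[22,14,-2] → ·
    (4,4)@(9, 9): e=[14,-22,42] → ·
    (7,4)@(15, 9): e=[8,2,24] → █
    (8,4)@(17, 9): e=[6,10,18] → █
    (9,4)@(19, 9): e=[4,18,12] → █
    (10,4)@(21, 9): e=[2,26,6] → █
    (11,4)@(23, 9): e=[0,34,0] → ·  [on edge]
    (6,5)@(13, 11): e=[0,-34,68] → ·  [on edge]
    (7,5)@(15, 11): e=[-2,-26,62] → ·
    (8,5)@(17, 11): e=[-4,-18,56] → ·
    (9,5)@(19, 11): e=[-6,-10,50] → ·
  covered (5 px):
    · · · · · · · · · · · ·
    · · · · · · · · · · · ·
    · · · · · · · · · · · ·
    · · · · █ · · · · · · ·
    · · · · · · · █ █ █ █ ·
    · · · · · · · · · · · ·
T3:
  2·area = 116
  edge (0, 6)→(8, 1): d=(8,-5) top-left  bias=+0
  edge (8, 1)→(20, 8): d=(12,7) right/bottom  bias=-1
  edge (20, 8)→(0, 6): d=(-20,-2) top-left  bias=+0
    (2,1)@(5, 3): e=[1,45,70] → █
    (3,1)@(7, 3): e=[11,31,74] → █
    (4,1)@(9, 3): e=[21,17,78] → █
    (5,1)@(11, 3): e=[31,3,82] → █
    (6,1)@(13, 3): e=[41,-11,86] → ·
    (1,2)@(3, 5): e=[7,83,26] → █
    (6,2)@(13, 5): e=[57,13,46] → █
    (7,2)@(15, 5): e=[67,-1,50] → ·
    (1,3)@(3, 7): e=[23,107,-14] → ·
    (2,3)@(5, 7): e=[33,93,-10] → ·
    (3,3)@(7, 7): e=[43,79,-6] → ·
    (4,3)@(9, 7): e=[53,65,-2] → ·
  covered (14 px):
    · · · · · · · · · · · ·
    · · █ █ █ █ · · · · · ·
    · █ █ █ █ █ █ · · · · ·
    · · · · · █ █ █ █ · · ·
    · · · · · · · · · · · ·
    · · · · · · · · · · · ·
T4:
  2·area = 96
  edge (16, 8)→(4, 8): d=(-12,0) right/bottom  bias=-1
  edge (4, 8)→(0, 0): d=(-4,-8) top-left  bias=+0
  edge (0, 0)→(16, 8): d=(16,8) right/bottom  bias=-1
    (0,0)@(1, 1): e=[84,4,8] → █
    (1,0)@(3, 1): e=[84,20,-8] → ·
    (0,1)@(1, 3): e=[60,-4,40] → ·
    (1,1)@(3, 3): e=[60,12,24] → █
    (2,1)@(5, 3): e=[60,28,8] → █
    (3,1)@(7, 3): e=[60,44,-8] → ·
    (1,2)@(3, 5): e=[36,4,56] → █
    (3,2)@(7, 5): e=[36,36,24] → █
    (4,2)@(9, 5): e=[36,52,8] → █
    (5,2)@(11, 5): e=[36,68,-8] → ·
    (1,3)@(3, 7): e=[12,-4,88] → ·
    (2,3)@(5, 7): e=[12,12,72] → █
  covered (12 px):
    █ · · · · · · · · · · ·
    · █ █ · · · · · · · · ·
    · █ █ █ █ · · · · · · ·
    · · █ █ █ █ █ · · · · ·
    · · · · · · · · · · · ·
    · · · · · · · · · · · ·

Answer: "outside"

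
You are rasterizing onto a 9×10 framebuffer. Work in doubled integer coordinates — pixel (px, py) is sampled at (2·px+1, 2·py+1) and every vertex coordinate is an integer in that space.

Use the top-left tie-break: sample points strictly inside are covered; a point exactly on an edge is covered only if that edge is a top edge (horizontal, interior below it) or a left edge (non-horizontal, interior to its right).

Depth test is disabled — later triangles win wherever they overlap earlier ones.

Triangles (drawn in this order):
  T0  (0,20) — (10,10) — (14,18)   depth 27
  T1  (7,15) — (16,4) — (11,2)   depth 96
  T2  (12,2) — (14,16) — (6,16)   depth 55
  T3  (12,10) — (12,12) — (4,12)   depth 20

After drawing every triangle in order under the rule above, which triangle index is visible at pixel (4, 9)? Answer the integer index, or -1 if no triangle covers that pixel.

T0:
  2·area = 120
  edge (0, 20)→(10, 10): d=(10,-10) top-left  bias=+0
  edge (10, 10)→(14, 18): d=(4,8) right/bottom  bias=-1
  edge (14, 18)→(0, 20): d=(-14,2) right/bottom  bias=-1
    (8,1)@(17, 3): e=[0,-84,204] → .  [on edge]
    (7,2)@(15, 5): e=[0,-60,180] → .  [on edge]
    (6,3)@(13, 7): e=[0,-36,156] → .  [on edge]
    (5,4)@(11, 9): e=[0,-12,132] → .  [on edge]
    (4,5)@(9, 11): e=[0,12,108] → X  [on edge]
    (5,5)@(11, 11): e=[20,-4,104] → .
    (3,6)@(7, 13): e=[0,36,84] → X  [on edge]
    (5,6)@(11, 13): e=[40,4,76] → X
    (6,6)@(13, 13): e=[60,-12,72] → .
    (2,7)@(5, 15): e=[0,60,60] → X  [on edge]
    (6,7)@(13, 15): e=[80,-4,44] → .
    (1,8)@(3, 17): e=[0,84,36] → X  [on edge]
    (0,9)@(1, 19): e=[0,108,12] → X  [on edge]
    (3,9)@(7, 19): e=[60,60,0] → .  [on edge]
  covered (17 px):
    . . . . . . . . .
    . . . . . . . . .
    . . . . . . . . .
    . . . . . . . . .
    . . . . . . . . .
    . . . . X . . . .
    . . . X X X . . .
    . . X X X X . . .
    . X X X X X X . .
    X X X . . . . . .
T1:
  2·area = 73  (B↔C swapped to make it positive)
  edge (7, 15)→(11, 2): d=(4,-13) top-left  bias=+0
  edge (11, 2)→(16, 4): d=(5,2) right/bottom  bias=-1
  edge (16, 4)→(7, 15): d=(-9,11) right/bottom  bias=-1
    (5,1)@(11, 3): e=[4,5,64] → X
    (6,1)@(13, 3): e=[30,1,42] → X
    (7,1)@(15, 3): e=[56,-3,20] → .
    (5,2)@(11, 5): e=[12,15,46] → X
    (7,2)@(15, 5): e=[64,7,2] → X
    (8,2)@(17, 5): e=[90,3,-20] → .
    (5,3)@(11, 7): e=[20,25,28] → X
    (7,3)@(15, 7): e=[72,17,-16] → .
    (4,4)@(9, 9): e=[2,39,32] → X
    (6,4)@(13, 9): e=[54,31,-12] → .
    (4,5)@(9, 11): e=[10,49,14] → X
    (5,5)@(11, 11): e=[36,45,-8] → .
    (3,7)@(7, 15): e=[0,73,0] → .  [on edge]
  covered (10 px):
    . . . . . . . . .
    . . . . . X X . .
    . . . . . X X X .
    . . . . . X X . .
    . . . . X X . . .
    . . . . X . . . .
    . . . . . . . . .
    . . . . . . . . .
    . . . . . . . . .
    . . . . . . . . .
T2:
  2·area = 112
  edge (12, 2)→(14, 16): d=(2,14) right/bottom  bias=-1
  edge (14, 16)→(6, 16): d=(-8,0) right/bottom  bias=-1
  edge (6, 16)→(12, 2): d=(6,-14) top-left  bias=+0
    (5,2)@(11, 5): e=[20,88,4] → X
    (6,2)@(13, 5): e=[-8,88,32] → .
    (5,3)@(11, 7): e=[24,72,16] → X
    (6,3)@(13, 7): e=[-4,72,44] → .
    (4,4)@(9, 9): e=[56,56,0] → X  [on edge]
    (6,4)@(13, 9): e=[0,56,56] → .  [on edge]
    (4,5)@(9, 11): e=[60,40,12] → X
    (6,5)@(13, 11): e=[4,40,68] → X
    (7,5)@(15, 11): e=[-24,40,96] → .
    (4,6)@(9, 13): e=[64,24,24] → X
    (7,6)@(15, 13): e=[-20,24,108] → .
    (3,7)@(7, 15): e=[96,8,8] → X
  covered (14 px):
    . . . . . . . . .
    . . . . . . . . .
    . . . . . X . . .
    . . . . . X . . .
    . . . . X X . . .
    . . . . X X X . .
    . . . . X X X . .
    . . . X X X X . .
    . . . . . . . . .
    . . . . . . . . .
T3:
  2·area = 16
  edge (12, 10)→(12, 12): d=(0,2) right/bottom  bias=-1
  edge (12, 12)→(4, 12): d=(-8,0) right/bottom  bias=-1
  edge (4, 12)→(12, 10): d=(8,-2) top-left  bias=+0
    (4,5)@(9, 11): e=[6,8,2] → X
    (5,5)@(11, 11): e=[2,8,6] → X
    (6,5)@(13, 11): e=[-2,8,10] → .
    (4,6)@(9, 13): e=[6,-8,18] → .
    (5,6)@(11, 13): e=[2,-8,22] → .
  covered (2 px):
    . . . . . . . . .
    . . . . . . . . .
    . . . . . . . . .
    . . . . . . . . .
    . . . . . . . . .
    . . . . X X . . .
    . . . . . . . . .
    . . . . . . . . .
    . . . . . . . . .
    . . . . . . . . .

Z-buffer (winner per pixel, '.' = empty):
  . . . . . . . . .
  . . . . . 1 1 . .
  . . . . . 2 1 1 .
  . . . . . 2 1 . .
  . . . . 2 2 . . .
  . . . . 3 3 2 . .
  . . . 0 2 2 2 . .
  . . 0 2 2 2 2 . .
  . 0 0 0 0 0 0 . .
  0 0 0 . . . . . .

Answer: -1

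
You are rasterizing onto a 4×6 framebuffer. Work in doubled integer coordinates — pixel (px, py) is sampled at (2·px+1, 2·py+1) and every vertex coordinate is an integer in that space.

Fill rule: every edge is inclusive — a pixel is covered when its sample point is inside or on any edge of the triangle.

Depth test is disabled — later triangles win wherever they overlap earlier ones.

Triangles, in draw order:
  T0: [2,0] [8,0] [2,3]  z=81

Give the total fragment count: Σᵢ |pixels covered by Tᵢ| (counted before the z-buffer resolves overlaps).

T0:
  2·area = 18
  edge (2, 0)→(8, 0): d=(6,0) inclusive
  edge (8, 0)→(2, 3): d=(-6,3) inclusive
  edge (2, 3)→(2, 0): d=(0,-3) inclusive
    (1,0)@(3, 1): e=[6,9,3] → X
    (2,0)@(5, 1): e=[6,3,9] → X
    (3,0)@(7, 1): e=[6,-3,15] → .
    (1,1)@(3, 3): e=[18,-3,3] → .
    (2,1)@(5, 3): e=[18,-9,9] → .
  covered (2 px):
    . X X .
    . . . .
    . . . .
    . . . .
    . . . .
    . . . .

Answer: 2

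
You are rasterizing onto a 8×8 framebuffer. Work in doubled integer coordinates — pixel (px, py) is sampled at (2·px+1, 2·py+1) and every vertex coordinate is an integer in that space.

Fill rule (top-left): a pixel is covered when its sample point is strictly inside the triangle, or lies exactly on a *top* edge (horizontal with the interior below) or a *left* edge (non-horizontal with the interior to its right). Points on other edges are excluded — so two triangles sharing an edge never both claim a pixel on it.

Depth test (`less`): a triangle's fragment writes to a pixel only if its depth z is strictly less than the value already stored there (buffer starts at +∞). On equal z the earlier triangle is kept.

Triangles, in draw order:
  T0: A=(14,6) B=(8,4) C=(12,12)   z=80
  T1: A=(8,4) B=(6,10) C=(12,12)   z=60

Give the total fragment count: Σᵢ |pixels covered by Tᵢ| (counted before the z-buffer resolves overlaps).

T0:
  2·area = 40  (B↔C swapped to make it positive)
  edge (14, 6)→(12, 12): d=(-2,6) right/bottom  bias=-1
  edge (12, 12)→(8, 4): d=(-4,-8) top-left  bias=+0
  edge (8, 4)→(14, 6): d=(6,2) right/bottom  bias=-1
    (2,1)@(5, 3): e=[60,-20,0] → ·  [on edge]
    (7,1)@(15, 3): e=[0,60,-20] → ·  [on edge]
    (4,2)@(9, 5): e=[32,4,4] → #
    (5,2)@(11, 5): e=[20,20,0] → ·  [on edge]
    (4,3)@(9, 7): e=[28,-4,16] → ·
    (5,3)@(11, 7): e=[16,12,12] → #
    (6,3)@(13, 7): e=[4,28,8] → #
    (7,3)@(15, 7): e=[-8,44,4] → ·
    (5,4)@(11, 9): e=[12,4,24] → #
    (6,4)@(13, 9): e=[0,20,20] → ·  [on edge]
    (5,5)@(11, 11): e=[8,-4,36] → ·
    (5,7)@(11, 15): e=[0,-20,60] → ·  [on edge]
  covered (4 px):
    · · · · · · · ·
    · · · · · · · ·
    · · · · # · · ·
    · · · · · # # ·
    · · · · · # · ·
    · · · · · · · ·
    · · · · · · · ·
    · · · · · · · ·
T1:
  2·area = 40  (B↔C swapped to make it positive)
  edge (8, 4)→(12, 12): d=(4,8) right/bottom  bias=-1
  edge (12, 12)→(6, 10): d=(-6,-2) top-left  bias=+0
  edge (6, 10)→(8, 4): d=(2,-6) top-left  bias=+0
    (4,0)@(9, 1): e=[-20,60,0] → ·  [on edge]
    (3,3)@(7, 7): e=[20,20,0] → #  [on edge]
    (4,3)@(9, 7): e=[4,24,12] → #
    (5,3)@(11, 7): e=[-12,28,24] → ·
    (1,4)@(3, 9): e=[60,0,-20] → ·  [on edge]
    (3,4)@(7, 9): e=[28,8,4] → #
    (5,4)@(11, 9): e=[-4,16,28] → ·
    (3,5)@(7, 11): e=[36,-4,8] → ·
    (4,5)@(9, 11): e=[20,0,20] → #  [on edge]
    (5,5)@(11, 11): e=[4,4,32] → #
    (6,5)@(13, 11): e=[-12,8,44] → ·
    (2,6)@(5, 13): e=[60,-20,0] → ·  [on edge]
    (7,6)@(15, 13): e=[-20,0,60] → ·  [on edge]
  covered (6 px):
    · · · · · · · ·
    · · · · · · · ·
    · · · · · · · ·
    · · · # # · · ·
    · · · # # · · ·
    · · · · # # · ·
    · · · · · · · ·
    · · · · · · · ·

Result: 10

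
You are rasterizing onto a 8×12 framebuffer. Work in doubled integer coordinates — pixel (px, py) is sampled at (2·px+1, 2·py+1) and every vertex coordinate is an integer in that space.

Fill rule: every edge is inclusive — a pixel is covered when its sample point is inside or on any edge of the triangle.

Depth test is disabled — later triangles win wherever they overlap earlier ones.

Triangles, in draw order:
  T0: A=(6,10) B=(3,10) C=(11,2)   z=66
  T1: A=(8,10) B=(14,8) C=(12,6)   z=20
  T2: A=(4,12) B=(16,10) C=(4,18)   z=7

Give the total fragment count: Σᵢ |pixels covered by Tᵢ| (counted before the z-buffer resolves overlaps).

T0:
  2·area = 24
  edge (6, 10)→(3, 10): d=(-3,0) inclusive
  edge (3, 10)→(11, 2): d=(8,-8) inclusive
  edge (11, 2)→(6, 10): d=(-5,8) inclusive
    (4,2)@(9, 5): e=[15,8,1] → #
    (5,2)@(11, 5): e=[15,24,-15] → ·
    (3,3)@(7, 7): e=[9,8,7] → #
    (4,3)@(9, 7): e=[9,24,-9] → ·
    (2,4)@(5, 9): e=[3,8,13] → #
    (3,4)@(7, 9): e=[3,24,-3] → ·
    (2,5)@(5, 11): e=[-3,24,3] → ·
  covered (3 px):
    · · · · · · · ·
    · · · · · · · ·
    · · · · # · · ·
    · · · # · · · ·
    · · # · · · · ·
    · · · · · · · ·
    · · · · · · · ·
    · · · · · · · ·
    · · · · · · · ·
    · · · · · · · ·
    · · · · · · · ·
    · · · · · · · ·
T1:
  2·area = 16  (B↔C swapped to make it positive)
  edge (8, 10)→(12, 6): d=(4,-4) inclusive
  edge (12, 6)→(14, 8): d=(2,2) inclusive
  edge (14, 8)→(8, 10): d=(-6,2) inclusive
    (3,0)@(7, 1): e=[-40,0,56] → ·  [on edge]
    (4,1)@(9, 3): e=[-24,0,40] → ·  [on edge]
    (7,1)@(15, 3): e=[0,-12,28] → ·  [on edge]
    (5,2)@(11, 5): e=[-8,0,24] → ·  [on edge]
    (6,2)@(13, 5): e=[0,-4,20] → ·  [on edge]
    (5,3)@(11, 7): e=[0,4,12] → #  [on edge]
    (6,3)@(13, 7): e=[8,0,8] → #  [on edge]
    (7,3)@(15, 7): e=[16,-4,4] → ·
    (4,4)@(9, 9): e=[0,12,4] → #  [on edge]
    (5,4)@(11, 9): e=[8,8,0] → #  [on edge]
    (6,4)@(13, 9): e=[16,4,-4] → ·
    (7,4)@(15, 9): e=[24,0,-8] → ·  [on edge]
    (2,5)@(5, 11): e=[-8,24,0] → ·  [on edge]
    (3,5)@(7, 11): e=[0,20,-4] → ·  [on edge]
    (2,6)@(5, 13): e=[0,28,-12] → ·  [on edge]
    (1,7)@(3, 15): e=[0,36,-20] → ·  [on edge]
    (0,8)@(1, 17): e=[0,44,-28] → ·  [on edge]
  covered (4 px):
    · · · · · · · ·
    · · · · · · · ·
    · · · · · · · ·
    · · · · · # # ·
    · · · · # # · ·
    · · · · · · · ·
    · · · · · · · ·
    · · · · · · · ·
    · · · · · · · ·
    · · · · · · · ·
    · · · · · · · ·
    · · · · · · · ·
T2:
  2·area = 72
  edge (4, 12)→(16, 10): d=(12,-2) inclusive
  edge (16, 10)→(4, 18): d=(-12,8) inclusive
  edge (4, 18)→(4, 12): d=(0,-6) inclusive
    (5,5)@(11, 11): e=[2,28,42] → #
    (6,5)@(13, 11): e=[6,12,54] → #
    (7,5)@(15, 11): e=[10,-4,66] → ·
    (2,6)@(5, 13): e=[14,52,6] → #
    (3,6)@(7, 13): e=[18,36,18] → #
    (4,6)@(9, 13): e=[22,20,30] → #
    (6,6)@(13, 13): e=[30,-12,54] → ·
    (2,7)@(5, 15): e=[38,28,6] → #
    (4,7)@(9, 15): e=[46,-4,30] → ·
    (5,7)@(11, 15): e=[50,-20,42] → ·
    (2,8)@(5, 17): e=[62,4,6] → #
    (3,8)@(7, 17): e=[66,-12,18] → ·
  covered (9 px):
    · · · · · · · ·
    · · · · · · · ·
    · · · · · · · ·
    · · · · · · · ·
    · · · · · · · ·
    · · · · · # # ·
    · · # # # # · ·
    · · # # · · · ·
    · · # · · · · ·
    · · · · · · · ·
    · · · · · · · ·
    · · · · · · · ·

Final: 16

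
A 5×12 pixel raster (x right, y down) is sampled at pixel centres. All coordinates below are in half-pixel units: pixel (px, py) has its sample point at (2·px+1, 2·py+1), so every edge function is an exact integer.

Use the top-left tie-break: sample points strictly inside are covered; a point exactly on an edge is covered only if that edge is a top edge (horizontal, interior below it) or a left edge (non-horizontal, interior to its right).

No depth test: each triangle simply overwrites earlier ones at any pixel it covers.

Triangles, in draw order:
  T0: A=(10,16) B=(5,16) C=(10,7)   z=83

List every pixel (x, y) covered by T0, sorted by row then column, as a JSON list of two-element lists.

T0:
  2·area = 45
  edge (10, 16)→(5, 16): d=(-5,0) right/bottom  bias=-1
  edge (5, 16)→(10, 7): d=(5,-9) top-left  bias=+0
  edge (10, 7)→(10, 16): d=(0,9) right/bottom  bias=-1
    (4,4)@(9, 9): e=[35,1,9] → X
    (4,5)@(9, 11): e=[25,11,9] → X
    (3,6)@(7, 13): e=[15,3,27] → X
    (3,7)@(7, 15): e=[5,13,27] → X
    (3,8)@(7, 17): e=[-5,23,27] → .
    (4,8)@(9, 17): e=[-5,41,9] → .
  covered (6 px):
    . . . . .
    . . . . .
    . . . . .
    . . . . .
    . . . . X
    . . . . X
    . . . X X
    . . . X X
    . . . . .
    . . . . .
    . . . . .
    . . . . .

Answer: [[4,4],[4,5],[3,6],[4,6],[3,7],[4,7]]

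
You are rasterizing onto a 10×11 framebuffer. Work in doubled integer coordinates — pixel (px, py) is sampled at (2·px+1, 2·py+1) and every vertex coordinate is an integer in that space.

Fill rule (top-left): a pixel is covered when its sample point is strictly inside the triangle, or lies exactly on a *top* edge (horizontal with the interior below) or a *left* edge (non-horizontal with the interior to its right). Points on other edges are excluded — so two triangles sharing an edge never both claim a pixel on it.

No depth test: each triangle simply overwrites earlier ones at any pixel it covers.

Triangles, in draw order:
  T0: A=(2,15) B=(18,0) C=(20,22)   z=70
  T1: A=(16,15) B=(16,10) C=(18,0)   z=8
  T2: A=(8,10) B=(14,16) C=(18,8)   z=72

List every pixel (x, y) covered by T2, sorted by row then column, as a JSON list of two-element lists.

T0:
  2·area = 382
  edge (2, 15)→(18, 0): d=(16,-15) top-left  bias=+0
  edge (18, 0)→(20, 22): d=(2,22) right/bottom  bias=-1
  edge (20, 22)→(2, 15): d=(-18,-7) top-left  bias=+0
    (8,0)@(17, 1): e=[1,24,357] → #
    (9,0)@(19, 1): e=[31,-20,371] → ·
    (7,1)@(15, 3): e=[3,72,307] → #
    (9,1)@(19, 3): e=[63,-16,335] → ·
    (6,2)@(13, 5): e=[5,120,257] → #
    (9,2)@(19, 5): e=[95,-12,299] → ·
    (5,3)@(11, 7): e=[7,168,207] → #
    (9,3)@(19, 7): e=[127,-8,263] → ·
    (4,4)@(9, 9): e=[9,216,157] → #
    (9,4)@(19, 9): e=[159,-4,227] → ·
    (3,5)@(7, 11): e=[11,264,107] → #
    (9,5)@(19, 11): e=[191,0,191] → ·  [on edge]
  covered (49 px):
    · · · · · · · · # ·
    · · · · · · · # # ·
    · · · · · · # # # ·
    · · · · · # # # # ·
    · · · · # # # # # ·
    · · · # # # # # # ·
    · · # # # # # # # #
    · # # # # # # # # #
    · · · · # # # # # #
    · · · · · · # # # #
    · · · · · · · · · #
T1:
  2·area = 10
  edge (16, 15)→(16, 10): d=(0,-5) top-left  bias=+0
  edge (16, 10)→(18, 0): d=(2,-10) top-left  bias=+0
  edge (18, 0)→(16, 15): d=(-2,15) right/bottom  bias=-1
    (8,2)@(17, 5): e=[5,0,5] → #  [on edge]
    (9,2)@(19, 5): e=[15,20,-25] → ·
    (8,3)@(17, 7): e=[5,4,1] → #
    (9,3)@(19, 7): e=[15,24,-29] → ·
    (8,4)@(17, 9): e=[5,8,-3] → ·
    (7,7)@(15, 15): e=[-5,0,15] → ·  [on edge]
  covered (2 px):
    · · · · · · · · · ·
    · · · · · · · · · ·
    · · · · · · · · # ·
    · · · · · · · · # ·
    · · · · · · · · · ·
    · · · · · · · · · ·
    · · · · · · · · · ·
    · · · · · · · · · ·
    · · · · · · · · · ·
    · · · · · · · · · ·
    · · · · · · · · · ·
T2:
  2·area = 72  (B↔C swapped to make it positive)
  edge (8, 10)→(18, 8): d=(10,-2) top-left  bias=+0
  edge (18, 8)→(14, 16): d=(-4,8) right/bottom  bias=-1
  edge (14, 16)→(8, 10): d=(-6,-6) top-left  bias=+0
    (0,1)@(1, 3): e=[-84,156,0] → ·  [on edge]
    (1,2)@(3, 5): e=[-60,132,0] → ·  [on edge]
    (2,3)@(5, 7): e=[-36,108,0] → ·  [on edge]
    (3,4)@(7, 9): e=[-12,84,0] → ·  [on edge]
    (6,4)@(13, 9): e=[0,36,36] → #  [on edge]
    (7,4)@(15, 9): e=[4,20,48] → #
    (8,4)@(17, 9): e=[8,4,60] → #
    (9,4)@(19, 9): e=[12,-12,72] → ·
    (1,5)@(3, 11): e=[0,108,-36] → ·  [on edge]
    (4,5)@(9, 11): e=[12,60,0] → #  [on edge]
    (5,5)@(11, 11): e=[16,44,12] → #
    (8,5)@(17, 11): e=[28,-4,48] → ·
    (5,6)@(11, 13): e=[36,36,0] → #  [on edge]
    (6,7)@(13, 15): e=[60,12,0] → #  [on edge]
    (7,8)@(15, 17): e=[84,-12,0] → ·  [on edge]
    (8,9)@(17, 19): e=[108,-36,0] → ·  [on edge]
    (9,10)@(19, 21): e=[132,-60,0] → ·  [on edge]
  covered (11 px):
    · · · · · · · · · ·
    · · · · · · · · · ·
    · · · · · · · · · ·
    · · · · · · · · · ·
    · · · · · · # # # ·
    · · · · # # # # · ·
    · · · · · # # # · ·
    · · · · · · # · · ·
    · · · · · · · · · ·
    · · · · · · · · · ·
    · · · · · · · · · ·

Final: [[6,4],[7,4],[8,4],[4,5],[5,5],[6,5],[7,5],[5,6],[6,6],[7,6],[6,7]]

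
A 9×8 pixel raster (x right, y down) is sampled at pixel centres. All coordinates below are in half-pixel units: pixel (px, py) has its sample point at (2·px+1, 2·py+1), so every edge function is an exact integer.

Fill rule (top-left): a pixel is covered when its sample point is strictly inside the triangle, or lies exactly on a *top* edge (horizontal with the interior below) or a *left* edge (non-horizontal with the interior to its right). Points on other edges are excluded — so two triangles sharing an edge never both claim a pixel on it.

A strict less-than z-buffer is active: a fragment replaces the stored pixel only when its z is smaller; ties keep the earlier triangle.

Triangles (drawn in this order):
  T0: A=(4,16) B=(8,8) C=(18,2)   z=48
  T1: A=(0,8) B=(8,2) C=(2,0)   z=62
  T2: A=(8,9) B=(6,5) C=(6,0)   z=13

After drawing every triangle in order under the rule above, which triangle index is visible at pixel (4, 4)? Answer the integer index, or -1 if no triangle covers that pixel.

T0:
  2·area = 56
  edge (4, 16)→(8, 8): d=(4,-8) top-left  bias=+0
  edge (8, 8)→(18, 2): d=(10,-6) top-left  bias=+0
  edge (18, 2)→(4, 16): d=(-14,14) right/bottom  bias=-1
    (8,1)@(17, 3): e=[52,4,0] → .  [on edge]
    (6,2)@(13, 5): e=[28,0,28] → X  [on edge]
    (7,2)@(15, 5): e=[44,12,0] → .  [on edge]
    (5,3)@(11, 7): e=[20,8,28] → X
    (6,3)@(13, 7): e=[36,20,0] → .  [on edge]
    (4,4)@(9, 9): e=[12,16,28] → X
    (5,4)@(11, 9): e=[28,28,0] → .  [on edge]
    (1,5)@(3, 11): e=[-28,0,84] → .  [on edge]
    (3,5)@(7, 11): e=[4,24,28] → X
    (4,5)@(9, 11): e=[20,36,0] → .  [on edge]
    (3,6)@(7, 13): e=[12,44,0] → .  [on edge]
    (2,7)@(5, 15): e=[4,52,0] → .  [on edge]
  covered (4 px):
    . . . . . . . . .
    . . . . . . . . .
    . . . . . . X . .
    . . . . . X . . .
    . . . . X . . . .
    . . . X . . . . .
    . . . . . . . . .
    . . . . . . . . .
T1:
  2·area = 52  (B↔C swapped to make it positive)
  edge (0, 8)→(2, 0): d=(2,-8) top-left  bias=+0
  edge (2, 0)→(8, 2): d=(6,2) right/bottom  bias=-1
  edge (8, 2)→(0, 8): d=(-8,6) right/bottom  bias=-1
    (1,0)@(3, 1): e=[10,4,38] → X
    (2,0)@(5, 1): e=[26,0,26] → .  [on edge]
    (1,1)@(3, 3): e=[14,16,22] → X
    (2,1)@(5, 3): e=[30,12,10] → X
    (3,1)@(7, 3): e=[46,8,-2] → .
    (5,1)@(11, 3): e=[78,0,-26] → .  [on edge]
    (0,2)@(1, 5): e=[2,32,18] → X
    (2,2)@(5, 5): e=[34,24,-6] → .
    (8,2)@(17, 5): e=[130,0,-78] → .  [on edge]
    (0,3)@(1, 7): e=[6,44,2] → X
    (1,3)@(3, 7): e=[22,40,-10] → .
    (0,4)@(1, 9): e=[10,56,-14] → .
  covered (6 px):
    . X . . . . . . .
    . X X . . . . . .
    X X . . . . . . .
    X . . . . . . . .
    . . . . . . . . .
    . . . . . . . . .
    . . . . . . . . .
    . . . . . . . . .
T2:
  2·area = 10
  edge (8, 9)→(6, 5): d=(-2,-4) top-left  bias=+0
  edge (6, 5)→(6, 0): d=(0,-5) top-left  bias=+0
  edge (6, 0)→(8, 9): d=(2,9) right/bottom  bias=-1
    (2,1)@(5, 3): e=[0,-5,15] → .  [on edge]
    (3,2)@(7, 5): e=[4,5,1] → X
    (4,2)@(9, 5): e=[12,15,-17] → .
    (3,3)@(7, 7): e=[0,5,5] → X  [on edge]
    (4,3)@(9, 7): e=[8,15,-13] → .
    (3,4)@(7, 9): e=[-4,5,9] → .
    (4,5)@(9, 11): e=[0,15,-5] → .  [on edge]
    (5,7)@(11, 15): e=[0,25,-15] → .  [on edge]
  covered (2 px):
    . . . . . . . . .
    . . . . . . . . .
    . . . X . . . . .
    . . . X . . . . .
    . . . . . . . . .
    . . . . . . . . .
    . . . . . . . . .
    . . . . . . . . .

Z-buffer (winner per pixel, '.' = empty):
  . 1 . . . . . . .
  . 1 1 . . . . . .
  1 1 . 2 . . 0 . .
  1 . . 2 . 0 . . .
  . . . . 0 . . . .
  . . . 0 . . . . .
  . . . . . . . . .
  . . . . . . . . .

Final: 0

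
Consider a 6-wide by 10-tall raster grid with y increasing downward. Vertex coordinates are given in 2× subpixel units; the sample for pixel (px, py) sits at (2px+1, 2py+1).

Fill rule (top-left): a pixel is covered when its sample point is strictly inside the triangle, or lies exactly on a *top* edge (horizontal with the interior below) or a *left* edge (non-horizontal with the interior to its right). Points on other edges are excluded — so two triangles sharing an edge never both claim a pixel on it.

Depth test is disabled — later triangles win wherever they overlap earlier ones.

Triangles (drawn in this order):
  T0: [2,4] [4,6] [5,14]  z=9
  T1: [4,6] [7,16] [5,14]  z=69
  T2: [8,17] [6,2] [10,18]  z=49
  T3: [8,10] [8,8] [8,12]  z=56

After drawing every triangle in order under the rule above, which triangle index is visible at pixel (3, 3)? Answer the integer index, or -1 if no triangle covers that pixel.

T0:
  2·area = 14
  edge (2, 4)→(4, 6): d=(2,2) right/bottom  bias=-1
  edge (4, 6)→(5, 14): d=(1,8) right/bottom  bias=-1
  edge (5, 14)→(2, 4): d=(-3,-10) top-left  bias=+0
    (0,1)@(1, 3): e=[0,21,-7] → .  [on edge]
    (1,2)@(3, 5): e=[0,7,7] → .  [on edge]
    (1,3)@(3, 7): e=[4,9,1] → X
    (2,3)@(5, 7): e=[0,-7,21] → .  [on edge]
    (1,4)@(3, 9): e=[8,11,-5] → .
    (3,4)@(7, 9): e=[0,-21,35] → .  [on edge]
    (4,5)@(9, 11): e=[0,-35,49] → .  [on edge]
    (5,6)@(11, 13): e=[0,-49,63] → .  [on edge]
  covered (1 px):
    . . . . . .
    . . . . . .
    . . . . . .
    . X . . . .
    . . . . . .
    . . . . . .
    . . . . . .
    . . . . . .
    . . . . . .
    . . . . . .
T1:
  2·area = 14
  edge (4, 6)→(7, 16): d=(3,10) right/bottom  bias=-1
  edge (7, 16)→(5, 14): d=(-2,-2) top-left  bias=+0
  edge (5, 14)→(4, 6): d=(-1,-8) top-left  bias=+0
    (2,5)@(5, 11): e=[5,6,3] → X
    (3,5)@(7, 11): e=[-15,10,19] → .
    (2,6)@(5, 13): e=[11,2,1] → X
    (3,6)@(7, 13): e=[-9,6,17] → .
    (2,7)@(5, 15): e=[17,-2,-1] → .
  covered (2 px):
    . . . . . .
    . . . . . .
    . . . . . .
    . . . . . .
    . . . . . .
    . . X . . .
    . . X . . .
    . . . . . .
    . . . . . .
    . . . . . .
T2:
  2·area = 28
  edge (8, 17)→(6, 2): d=(-2,-15) top-left  bias=+0
  edge (6, 2)→(10, 18): d=(4,16) right/bottom  bias=-1
  edge (10, 18)→(8, 17): d=(-2,-1) top-left  bias=+0
    (3,3)@(7, 7): e=[5,4,19] → X
    (4,3)@(9, 7): e=[35,-28,21] → .
    (3,4)@(7, 9): e=[1,12,15] → X
    (4,4)@(9, 9): e=[31,-20,17] → .
    (3,5)@(7, 11): e=[-3,20,11] → .
    (4,7)@(9, 15): e=[19,4,5] → X
    (5,7)@(11, 15): e=[49,-28,7] → .
    (4,8)@(9, 17): e=[15,12,1] → X
    (5,8)@(11, 17): e=[45,-20,3] → .
    (4,9)@(9, 19): e=[11,20,-3] → .
  covered (4 px):
    . . . . . .
    . . . . . .
    . . . . . .
    . . . X . .
    . . . X . .
    . . . . . .
    . . . . . .
    . . . . X .
    . . . . X .
    . . . . . .
T3:
  degenerate (2·area = 0) — covers nothing

Z-buffer (winner per pixel, '.' = empty):
  . . . . . .
  . . . . . .
  . . . . . .
  . 0 . 2 . .
  . . . 2 . .
  . . 1 . . .
  . . 1 . . .
  . . . . 2 .
  . . . . 2 .
  . . . . . .

Result: 2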